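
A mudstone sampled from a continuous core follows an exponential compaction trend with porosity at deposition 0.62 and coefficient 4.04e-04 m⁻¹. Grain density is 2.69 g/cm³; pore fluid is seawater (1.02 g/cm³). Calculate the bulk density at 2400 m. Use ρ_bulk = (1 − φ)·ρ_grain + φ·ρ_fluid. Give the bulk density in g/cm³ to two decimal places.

2.30 g/cm³

Working in km (1 km = 1000 m; k in km⁻¹ = k in m⁻¹ × 1000):
Porosity at depth: φ = 0.62·exp(−0.404×2.4) = 0.62×0.3792 = 0.2351
Bulk density: ρ_b = (1−φ)ρ_g + φ·ρ_f = 0.7649×2.69 + 0.2351×1.02
       = 2.058 + 0.240 = 2.297 g/cm³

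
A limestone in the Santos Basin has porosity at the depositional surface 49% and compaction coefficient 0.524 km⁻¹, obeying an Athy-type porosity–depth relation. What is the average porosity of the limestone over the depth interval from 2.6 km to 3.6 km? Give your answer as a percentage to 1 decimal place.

⟨φ⟩ = (1/(z₂−z₁)) ∫ φ₀ e^(−kz) dz = φ₀·(e^(−k·z₁) − e^(−k·z₂)) / (k·(z₂−z₁))
e^(−0.524×2.6) = 0.2560; e^(−0.524×3.6) = 0.1516
⟨φ⟩ = 0.49 × (0.2560 − 0.1516) / (0.524 × 1) = 0.49 × 0.1993 = 0.0977

9.8%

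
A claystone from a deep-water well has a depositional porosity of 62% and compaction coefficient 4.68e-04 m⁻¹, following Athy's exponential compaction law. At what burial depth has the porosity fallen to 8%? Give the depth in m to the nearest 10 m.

Working in km (1 km = 1000 m; c in km⁻¹ = c in m⁻¹ × 1000):
Invert Athy's law: z = ln(n₀/n) / c
z = ln(0.62/0.08) / 0.468 = ln(7.75) / 0.468 = 2.0477 / 0.468 = 4.375 km

4380 m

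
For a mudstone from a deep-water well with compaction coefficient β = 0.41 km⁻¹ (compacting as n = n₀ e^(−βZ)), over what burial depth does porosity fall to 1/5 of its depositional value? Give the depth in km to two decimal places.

n/n₀ = 1/5 ⇒ exp(−β·Z) = 1/5 ⇒ Z = ln(5) / β
Z = 1.6094 / 0.41 = 3.925 km

3.93 km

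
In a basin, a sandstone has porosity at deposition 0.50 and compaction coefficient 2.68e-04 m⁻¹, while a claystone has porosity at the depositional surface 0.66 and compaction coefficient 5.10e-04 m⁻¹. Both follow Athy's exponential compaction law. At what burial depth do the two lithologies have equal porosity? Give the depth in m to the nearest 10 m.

1150 m

Working in km (1 km = 1000 m; k in km⁻¹ = k in m⁻¹ × 1000):
Set n₀ₐ e^(−kₐZ) = n₀ᵦ e^(−kᵦZ) ⇒ ln(n₀ₐ/n₀ᵦ) = (kₐ − kᵦ)·Z
Z = ln(0.5/0.66) / (0.268 − 0.51) = -0.2776 / -0.242 = 1.147 km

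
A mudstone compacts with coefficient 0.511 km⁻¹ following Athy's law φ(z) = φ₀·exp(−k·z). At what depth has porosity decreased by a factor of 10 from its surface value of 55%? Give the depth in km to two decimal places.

φ/φ₀ = 1/10 ⇒ exp(−k·z) = 1/10 ⇒ z = ln(10) / k
z = 2.3026 / 0.511 = 4.506 km

4.51 km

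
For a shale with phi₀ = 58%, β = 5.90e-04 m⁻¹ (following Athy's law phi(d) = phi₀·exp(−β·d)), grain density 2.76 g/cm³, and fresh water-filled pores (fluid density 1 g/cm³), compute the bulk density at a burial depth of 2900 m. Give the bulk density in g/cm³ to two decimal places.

Working in km (1 km = 1000 m; β in km⁻¹ = β in m⁻¹ × 1000):
Porosity at depth: phi = 0.58·exp(−0.59×2.9) = 0.58×0.1807 = 0.1048
Bulk density: ρ_b = (1−phi)ρ_g + phi·ρ_f = 0.8952×2.76 + 0.1048×1
       = 2.471 + 0.105 = 2.576 g/cm³

2.58 g/cm³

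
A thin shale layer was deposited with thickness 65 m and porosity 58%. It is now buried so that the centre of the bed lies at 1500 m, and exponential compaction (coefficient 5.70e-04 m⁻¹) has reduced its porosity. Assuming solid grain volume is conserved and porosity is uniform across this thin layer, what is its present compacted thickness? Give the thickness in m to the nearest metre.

36 m

Working in km (1 km = 1000 m; c in km⁻¹ = c in m⁻¹ × 1000):
Porosity at 1.5 km: φ = 0.58·exp(−0.57×1.5) = 0.2467
Solid-volume conservation: h(1−φ) = h₀(1−φ₀) ⇒ h = h₀·(1−φ₀)/(1−φ)
h = 0.065 × (1 − 0.58)/(1 − 0.2467) = 0.065 × 0.5575 = 0.0362 km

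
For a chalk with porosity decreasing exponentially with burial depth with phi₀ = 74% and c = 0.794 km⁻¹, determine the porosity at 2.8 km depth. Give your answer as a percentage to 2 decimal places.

8.01%

phi = phi₀·exp(−c·z) = 0.74 × exp(−0.794 × 2.8) = 0.74 × exp(−2.223)
  = 0.74 × 0.1083 = 0.0801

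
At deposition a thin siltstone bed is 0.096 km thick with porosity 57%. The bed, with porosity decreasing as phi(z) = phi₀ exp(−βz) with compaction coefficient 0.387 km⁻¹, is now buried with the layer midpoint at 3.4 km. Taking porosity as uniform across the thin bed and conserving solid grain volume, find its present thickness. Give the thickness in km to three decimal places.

Porosity at 3.4 km: phi = 0.57·exp(−0.387×3.4) = 0.1529
Solid-volume conservation: h(1−phi) = h₀(1−phi₀) ⇒ h = h₀·(1−phi₀)/(1−phi)
h = 0.096 × (1 − 0.57)/(1 − 0.1529) = 0.096 × 0.5076 = 0.0487 km

0.049 km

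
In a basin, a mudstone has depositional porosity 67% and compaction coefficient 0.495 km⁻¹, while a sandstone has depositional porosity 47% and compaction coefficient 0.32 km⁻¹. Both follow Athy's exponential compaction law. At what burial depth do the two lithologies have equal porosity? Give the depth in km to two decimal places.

Set n₀ₐ e^(−cₐd) = n₀ᵦ e^(−cᵦd) ⇒ ln(n₀ₐ/n₀ᵦ) = (cₐ − cᵦ)·d
d = ln(0.67/0.47) / (0.495 − 0.32) = 0.3545 / 0.175 = 2.026 km

2.03 km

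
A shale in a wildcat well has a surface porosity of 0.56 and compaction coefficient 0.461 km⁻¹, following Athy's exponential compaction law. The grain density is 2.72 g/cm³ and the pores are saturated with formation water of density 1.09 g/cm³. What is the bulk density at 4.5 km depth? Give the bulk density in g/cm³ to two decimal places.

Porosity at depth: n = 0.56·exp(−0.461×4.5) = 0.56×0.1256 = 0.0703
Bulk density: ρ_b = (1−n)ρ_g + n·ρ_f = 0.9297×2.72 + 0.0703×1.09
       = 2.529 + 0.077 = 2.605 g/cm³

2.61 g/cm³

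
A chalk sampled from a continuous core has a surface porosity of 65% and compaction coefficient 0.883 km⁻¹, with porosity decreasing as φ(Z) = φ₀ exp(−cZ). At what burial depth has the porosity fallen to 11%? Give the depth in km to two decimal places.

2.01 km

Invert Athy's law: Z = ln(φ₀/φ) / c
Z = ln(0.65/0.11) / 0.883 = ln(5.909) / 0.883 = 1.7765 / 0.883 = 2.012 km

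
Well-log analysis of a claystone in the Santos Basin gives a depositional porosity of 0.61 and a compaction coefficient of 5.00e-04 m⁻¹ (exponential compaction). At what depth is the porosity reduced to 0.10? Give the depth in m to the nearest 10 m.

Working in km (1 km = 1000 m; k in km⁻¹ = k in m⁻¹ × 1000):
Invert Athy's law: Z = ln(phi₀/phi) / k
Z = ln(0.61/0.1) / 0.5 = ln(6.1) / 0.5 = 1.8083 / 0.5 = 3.617 km

3620 m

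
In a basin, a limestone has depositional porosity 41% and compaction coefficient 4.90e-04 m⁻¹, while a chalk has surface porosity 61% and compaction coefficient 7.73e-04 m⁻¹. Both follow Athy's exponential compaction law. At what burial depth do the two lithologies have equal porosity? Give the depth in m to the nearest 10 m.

Working in km (1 km = 1000 m; β in km⁻¹ = β in m⁻¹ × 1000):
Set phi₀ₐ e^(−βₐz) = phi₀ᵦ e^(−βᵦz) ⇒ ln(phi₀ₐ/phi₀ᵦ) = (βₐ − βᵦ)·z
z = ln(0.41/0.61) / (0.49 − 0.773) = -0.3973 / -0.283 = 1.404 km

1400 m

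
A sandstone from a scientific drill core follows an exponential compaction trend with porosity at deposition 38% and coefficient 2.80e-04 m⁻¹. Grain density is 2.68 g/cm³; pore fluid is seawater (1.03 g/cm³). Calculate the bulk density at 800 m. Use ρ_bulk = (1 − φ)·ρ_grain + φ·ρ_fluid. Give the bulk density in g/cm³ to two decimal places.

2.18 g/cm³

Working in km (1 km = 1000 m; k in km⁻¹ = k in m⁻¹ × 1000):
Porosity at depth: n = 0.38·exp(−0.28×0.8) = 0.38×0.7993 = 0.3037
Bulk density: ρ_b = (1−n)ρ_g + n·ρ_f = 0.6963×2.68 + 0.3037×1.03
       = 1.866 + 0.313 = 2.179 g/cm³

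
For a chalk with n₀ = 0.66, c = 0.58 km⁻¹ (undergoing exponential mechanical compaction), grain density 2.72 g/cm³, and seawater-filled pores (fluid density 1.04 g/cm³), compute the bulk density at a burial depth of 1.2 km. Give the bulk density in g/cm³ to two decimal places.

Porosity at depth: n = 0.66·exp(−0.58×1.2) = 0.66×0.4986 = 0.3291
Bulk density: ρ_b = (1−n)ρ_g + n·ρ_f = 0.6709×2.72 + 0.3291×1.04
       = 1.825 + 0.342 = 2.167 g/cm³

2.17 g/cm³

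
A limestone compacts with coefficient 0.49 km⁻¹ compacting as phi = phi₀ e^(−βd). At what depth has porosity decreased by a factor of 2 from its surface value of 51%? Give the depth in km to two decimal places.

phi/phi₀ = 1/2 ⇒ exp(−β·d) = 1/2 ⇒ d = ln(2) / β
d = 0.6931 / 0.49 = 1.415 km

1.41 km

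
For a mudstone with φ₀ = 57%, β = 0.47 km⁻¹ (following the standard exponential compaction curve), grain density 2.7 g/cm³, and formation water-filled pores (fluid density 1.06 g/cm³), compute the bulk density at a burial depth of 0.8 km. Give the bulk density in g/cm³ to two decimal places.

2.06 g/cm³

Porosity at depth: φ = 0.57·exp(−0.47×0.8) = 0.57×0.6866 = 0.3914
Bulk density: ρ_b = (1−φ)ρ_g + φ·ρ_f = 0.6086×2.7 + 0.3914×1.06
       = 1.643 + 0.415 = 2.058 g/cm³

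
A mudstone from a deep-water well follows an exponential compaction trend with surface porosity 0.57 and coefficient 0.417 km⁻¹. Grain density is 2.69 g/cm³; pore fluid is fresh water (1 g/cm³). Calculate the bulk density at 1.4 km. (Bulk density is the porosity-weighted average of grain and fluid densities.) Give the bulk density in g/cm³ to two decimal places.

2.15 g/cm³

Porosity at depth: φ = 0.57·exp(−0.417×1.4) = 0.57×0.5578 = 0.3179
Bulk density: ρ_b = (1−φ)ρ_g + φ·ρ_f = 0.6821×2.69 + 0.3179×1
       = 1.835 + 0.318 = 2.153 g/cm³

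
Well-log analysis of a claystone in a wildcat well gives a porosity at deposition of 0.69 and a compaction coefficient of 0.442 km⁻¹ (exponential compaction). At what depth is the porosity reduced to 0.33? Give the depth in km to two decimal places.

Invert Athy's law: d = ln(n₀/n) / β
d = ln(0.69/0.33) / 0.442 = ln(2.091) / 0.442 = 0.7376 / 0.442 = 1.669 km

1.67 km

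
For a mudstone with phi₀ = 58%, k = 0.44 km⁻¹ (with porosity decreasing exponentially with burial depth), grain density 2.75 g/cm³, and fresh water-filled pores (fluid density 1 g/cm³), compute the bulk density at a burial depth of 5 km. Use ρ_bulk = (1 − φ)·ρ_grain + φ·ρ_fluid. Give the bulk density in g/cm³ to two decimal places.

2.64 g/cm³

Porosity at depth: phi = 0.58·exp(−0.44×5) = 0.58×0.1108 = 0.0643
Bulk density: ρ_b = (1−phi)ρ_g + phi·ρ_f = 0.9357×2.75 + 0.0643×1
       = 2.573 + 0.064 = 2.638 g/cm³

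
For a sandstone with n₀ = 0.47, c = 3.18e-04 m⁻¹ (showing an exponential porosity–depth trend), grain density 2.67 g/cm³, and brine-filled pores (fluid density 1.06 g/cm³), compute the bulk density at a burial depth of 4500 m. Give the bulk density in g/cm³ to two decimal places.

Working in km (1 km = 1000 m; c in km⁻¹ = c in m⁻¹ × 1000):
Porosity at depth: n = 0.47·exp(−0.318×4.5) = 0.47×0.2391 = 0.1124
Bulk density: ρ_b = (1−n)ρ_g + n·ρ_f = 0.8876×2.67 + 0.1124×1.06
       = 2.370 + 0.119 = 2.489 g/cm³

2.49 g/cm³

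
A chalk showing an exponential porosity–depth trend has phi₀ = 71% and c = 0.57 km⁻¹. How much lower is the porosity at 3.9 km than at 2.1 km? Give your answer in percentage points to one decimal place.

phi(2.1) = 0.71·e^(−0.57×2.1) = 0.2145
phi(3.9) = 0.71·e^(−0.57×3.9) = 0.0769
Δphi = 0.2145 − 0.0769 = 0.1376

13.8 percentage points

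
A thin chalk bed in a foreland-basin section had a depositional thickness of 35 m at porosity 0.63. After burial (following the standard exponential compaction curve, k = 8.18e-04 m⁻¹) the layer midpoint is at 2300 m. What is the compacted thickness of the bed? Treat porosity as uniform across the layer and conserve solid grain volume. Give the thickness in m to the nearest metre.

14 m

Working in km (1 km = 1000 m; k in km⁻¹ = k in m⁻¹ × 1000):
Porosity at 2.3 km: n = 0.63·exp(−0.818×2.3) = 0.0960
Solid-volume conservation: h(1−n) = h₀(1−n₀) ⇒ h = h₀·(1−n₀)/(1−n)
h = 0.035 × (1 − 0.63)/(1 − 0.0960) = 0.035 × 0.4093 = 0.0143 km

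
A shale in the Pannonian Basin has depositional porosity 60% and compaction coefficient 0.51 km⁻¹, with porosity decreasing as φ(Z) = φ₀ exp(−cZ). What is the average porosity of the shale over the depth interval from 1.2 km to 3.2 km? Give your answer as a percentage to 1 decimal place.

20.4%

⟨φ⟩ = (1/(Z₂−Z₁)) ∫ φ₀ e^(−cZ) dZ = φ₀·(e^(−c·Z₁) − e^(−c·Z₂)) / (c·(Z₂−Z₁))
e^(−0.51×1.2) = 0.5423; e^(−0.51×3.2) = 0.1955
⟨φ⟩ = 0.6 × (0.5423 − 0.1955) / (0.51 × 2) = 0.6 × 0.3399 = 0.2040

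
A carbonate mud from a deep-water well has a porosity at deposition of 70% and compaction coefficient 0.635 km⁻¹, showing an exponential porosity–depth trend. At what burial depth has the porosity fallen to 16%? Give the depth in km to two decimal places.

Invert Athy's law: Z = ln(phi₀/phi) / c
Z = ln(0.7/0.16) / 0.635 = ln(4.375) / 0.635 = 1.4759 / 0.635 = 2.324 km

2.32 km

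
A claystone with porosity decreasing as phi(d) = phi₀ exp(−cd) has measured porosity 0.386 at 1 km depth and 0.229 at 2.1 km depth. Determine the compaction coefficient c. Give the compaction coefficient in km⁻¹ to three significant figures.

0.475 km⁻¹

Athy: phi(d) = phi₀ e^(−cd) ⇒ phi₁/phi₂ = e^{c(d₂−d₁)} ⇒ c = ln(phi₁/phi₂)/(d₂−d₁)
c = ln(0.386/0.229) / (2.1 − 1) = ln(1.686) / 1.1 = 0.5221 / 1.1 = 0.4747 km⁻¹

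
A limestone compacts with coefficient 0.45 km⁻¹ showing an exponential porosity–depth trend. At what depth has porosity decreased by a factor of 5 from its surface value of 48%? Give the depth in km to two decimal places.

3.58 km

phi/phi₀ = 1/5 ⇒ exp(−β·d) = 1/5 ⇒ d = ln(5) / β
d = 1.6094 / 0.45 = 3.577 km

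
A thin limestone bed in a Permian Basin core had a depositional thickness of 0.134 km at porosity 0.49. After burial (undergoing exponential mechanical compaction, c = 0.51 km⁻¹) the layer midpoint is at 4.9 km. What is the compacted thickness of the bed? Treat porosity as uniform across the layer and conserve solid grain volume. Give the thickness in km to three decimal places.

0.071 km

Porosity at 4.9 km: n = 0.49·exp(−0.51×4.9) = 0.0403
Solid-volume conservation: h(1−n) = h₀(1−n₀) ⇒ h = h₀·(1−n₀)/(1−n)
h = 0.134 × (1 − 0.49)/(1 − 0.0403) = 0.134 × 0.5314 = 0.0712 km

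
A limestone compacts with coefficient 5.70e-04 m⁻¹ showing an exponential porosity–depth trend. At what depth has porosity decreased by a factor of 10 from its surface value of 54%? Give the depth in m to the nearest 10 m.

Working in km (1 km = 1000 m; β in km⁻¹ = β in m⁻¹ × 1000):
φ/φ₀ = 1/10 ⇒ exp(−β·Z) = 1/10 ⇒ Z = ln(10) / β
Z = 2.3026 / 0.57 = 4.040 km

4040 m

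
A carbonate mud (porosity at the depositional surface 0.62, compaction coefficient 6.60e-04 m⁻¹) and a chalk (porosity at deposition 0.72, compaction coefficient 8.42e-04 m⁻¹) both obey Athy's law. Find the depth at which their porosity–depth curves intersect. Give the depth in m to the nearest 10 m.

820 m

Working in km (1 km = 1000 m; c in km⁻¹ = c in m⁻¹ × 1000):
Set n₀ₐ e^(−cₐz) = n₀ᵦ e^(−cᵦz) ⇒ ln(n₀ₐ/n₀ᵦ) = (cₐ − cᵦ)·z
z = ln(0.62/0.72) / (0.66 − 0.842) = -0.1495 / -0.182 = 0.822 km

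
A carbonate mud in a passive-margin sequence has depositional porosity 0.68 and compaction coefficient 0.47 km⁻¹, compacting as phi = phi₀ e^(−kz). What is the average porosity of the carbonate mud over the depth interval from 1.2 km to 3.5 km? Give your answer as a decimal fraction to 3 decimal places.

0.236

⟨phi⟩ = (1/(z₂−z₁)) ∫ phi₀ e^(−kz) dz = phi₀·(e^(−k·z₁) − e^(−k·z₂)) / (k·(z₂−z₁))
e^(−0.47×1.2) = 0.5689; e^(−0.47×3.5) = 0.1930
⟨phi⟩ = 0.68 × (0.5689 − 0.1930) / (0.47 × 2.3) = 0.68 × 0.3477 = 0.2365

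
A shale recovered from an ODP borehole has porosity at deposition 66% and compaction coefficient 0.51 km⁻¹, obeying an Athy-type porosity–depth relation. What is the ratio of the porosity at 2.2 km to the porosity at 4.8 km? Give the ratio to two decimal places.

3.77

phi(z₁)/phi(z₂) = e^(−β·z₁)/e^(−β·z₂) = e^{β(z₂−z₁)}
= exp(0.51 × 2.6) = exp(1.326) = 3.7659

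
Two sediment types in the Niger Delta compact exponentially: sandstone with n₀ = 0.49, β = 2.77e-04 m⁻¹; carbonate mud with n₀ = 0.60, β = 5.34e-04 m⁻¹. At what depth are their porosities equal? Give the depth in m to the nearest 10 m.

790 m

Working in km (1 km = 1000 m; β in km⁻¹ = β in m⁻¹ × 1000):
Set n₀ₐ e^(−βₐz) = n₀ᵦ e^(−βᵦz) ⇒ ln(n₀ₐ/n₀ᵦ) = (βₐ − βᵦ)·z
z = ln(0.49/0.6) / (0.277 − 0.534) = -0.2025 / -0.257 = 0.788 km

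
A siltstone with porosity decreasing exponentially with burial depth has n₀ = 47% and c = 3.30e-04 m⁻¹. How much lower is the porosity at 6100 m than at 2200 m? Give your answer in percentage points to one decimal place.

Working in km (1 km = 1000 m; c in km⁻¹ = c in m⁻¹ × 1000):
n(2.2) = 0.47·e^(−0.33×2.2) = 0.2274
n(6.1) = 0.47·e^(−0.33×6.1) = 0.0628
Δn = 0.2274 − 0.0628 = 0.1646

16.5 percentage points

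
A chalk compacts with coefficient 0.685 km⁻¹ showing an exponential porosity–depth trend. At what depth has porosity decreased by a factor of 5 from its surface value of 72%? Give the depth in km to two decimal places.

n/n₀ = 1/5 ⇒ exp(−c·z) = 1/5 ⇒ z = ln(5) / c
z = 1.6094 / 0.685 = 2.350 km

2.35 km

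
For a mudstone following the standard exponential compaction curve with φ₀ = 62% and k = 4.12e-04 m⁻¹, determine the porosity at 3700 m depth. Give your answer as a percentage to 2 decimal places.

13.50%

Working in km (1 km = 1000 m; k in km⁻¹ = k in m⁻¹ × 1000):
φ = φ₀·exp(−k·d) = 0.62 × exp(−0.412 × 3.7) = 0.62 × exp(−1.524)
  = 0.62 × 0.2178 = 0.1350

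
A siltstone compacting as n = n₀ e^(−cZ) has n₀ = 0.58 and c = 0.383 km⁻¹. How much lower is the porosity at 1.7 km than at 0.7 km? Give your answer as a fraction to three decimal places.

0.141

n(0.7) = 0.58·e^(−0.383×0.7) = 0.4436
n(1.7) = 0.58·e^(−0.383×1.7) = 0.3025
Δn = 0.4436 − 0.3025 = 0.1411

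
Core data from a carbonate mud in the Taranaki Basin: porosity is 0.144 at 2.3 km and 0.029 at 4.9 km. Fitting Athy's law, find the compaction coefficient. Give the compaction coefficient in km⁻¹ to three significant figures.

0.616 km⁻¹

Athy: phi(d) = phi₀ e^(−βd) ⇒ phi₁/phi₂ = e^{β(d₂−d₁)} ⇒ β = ln(phi₁/phi₂)/(d₂−d₁)
β = ln(0.144/0.029) / (4.9 − 2.3) = ln(4.966) / 2.6 = 1.6025 / 2.6 = 0.6164 km⁻¹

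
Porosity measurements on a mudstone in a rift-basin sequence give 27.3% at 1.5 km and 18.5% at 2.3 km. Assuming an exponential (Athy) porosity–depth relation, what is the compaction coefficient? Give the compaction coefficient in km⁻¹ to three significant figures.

0.486 km⁻¹

Athy: n(Z) = n₀ e^(−cZ) ⇒ n₁/n₂ = e^{c(Z₂−Z₁)} ⇒ c = ln(n₁/n₂)/(Z₂−Z₁)
c = ln(0.273/0.185) / (2.3 − 1.5) = ln(1.476) / 0.8 = 0.3891 / 0.8 = 0.4864 km⁻¹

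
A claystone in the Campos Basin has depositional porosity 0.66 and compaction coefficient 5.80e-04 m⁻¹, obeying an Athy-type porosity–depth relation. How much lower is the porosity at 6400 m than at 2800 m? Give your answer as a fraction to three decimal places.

Working in km (1 km = 1000 m; k in km⁻¹ = k in m⁻¹ × 1000):
φ(2.8) = 0.66·e^(−0.58×2.8) = 0.1301
φ(6.4) = 0.66·e^(−0.58×6.4) = 0.0161
Δφ = 0.1301 − 0.0161 = 0.1140

0.114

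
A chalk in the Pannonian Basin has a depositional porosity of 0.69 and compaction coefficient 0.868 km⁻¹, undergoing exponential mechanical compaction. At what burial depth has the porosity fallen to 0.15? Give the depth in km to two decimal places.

1.76 km

Invert Athy's law: d = ln(phi₀/phi) / c
d = ln(0.69/0.15) / 0.868 = ln(4.6) / 0.868 = 1.5261 / 0.868 = 1.758 km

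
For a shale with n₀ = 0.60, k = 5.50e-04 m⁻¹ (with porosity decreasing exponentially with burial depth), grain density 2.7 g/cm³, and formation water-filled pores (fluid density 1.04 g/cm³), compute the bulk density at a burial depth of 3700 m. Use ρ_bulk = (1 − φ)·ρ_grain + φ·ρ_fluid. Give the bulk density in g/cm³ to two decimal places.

2.57 g/cm³

Working in km (1 km = 1000 m; k in km⁻¹ = k in m⁻¹ × 1000):
Porosity at depth: n = 0.6·exp(−0.55×3.7) = 0.6×0.1307 = 0.0784
Bulk density: ρ_b = (1−n)ρ_g + n·ρ_f = 0.9216×2.7 + 0.0784×1.04
       = 2.488 + 0.082 = 2.570 g/cm³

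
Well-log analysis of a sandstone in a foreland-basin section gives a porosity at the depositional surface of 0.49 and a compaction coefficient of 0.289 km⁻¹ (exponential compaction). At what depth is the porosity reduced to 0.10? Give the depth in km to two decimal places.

Invert Athy's law: Z = ln(phi₀/phi) / c
Z = ln(0.49/0.1) / 0.289 = ln(4.9) / 0.289 = 1.5892 / 0.289 = 5.499 km

5.50 km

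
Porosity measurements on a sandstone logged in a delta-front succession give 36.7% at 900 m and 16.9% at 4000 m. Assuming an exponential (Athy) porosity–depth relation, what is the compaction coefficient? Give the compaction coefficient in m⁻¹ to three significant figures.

0.000250 m⁻¹

Working in km (1 km = 1000 m; c in km⁻¹ = c in m⁻¹ × 1000):
Athy: φ(z) = φ₀ e^(−cz) ⇒ φ₁/φ₂ = e^{c(z₂−z₁)} ⇒ c = ln(φ₁/φ₂)/(z₂−z₁)
c = ln(0.367/0.169) / (4 − 0.9) = ln(2.172) / 3.1 = 0.7755 / 3.1 = 0.2501 km⁻¹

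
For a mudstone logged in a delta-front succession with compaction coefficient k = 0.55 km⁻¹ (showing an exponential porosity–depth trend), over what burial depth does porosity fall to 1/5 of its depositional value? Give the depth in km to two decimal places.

2.93 km

n/n₀ = 1/5 ⇒ exp(−k·z) = 1/5 ⇒ z = ln(5) / k
z = 1.6094 / 0.55 = 2.926 km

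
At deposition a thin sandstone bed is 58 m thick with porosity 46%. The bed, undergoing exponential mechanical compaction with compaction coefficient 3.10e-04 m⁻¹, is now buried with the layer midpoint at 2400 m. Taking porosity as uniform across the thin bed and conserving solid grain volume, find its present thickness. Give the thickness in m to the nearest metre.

Working in km (1 km = 1000 m; β in km⁻¹ = β in m⁻¹ × 1000):
Porosity at 2.4 km: φ = 0.46·exp(−0.31×2.4) = 0.2186
Solid-volume conservation: h(1−φ) = h₀(1−φ₀) ⇒ h = h₀·(1−φ₀)/(1−φ)
h = 0.058 × (1 − 0.46)/(1 − 0.2186) = 0.058 × 0.6911 = 0.0401 km

40 m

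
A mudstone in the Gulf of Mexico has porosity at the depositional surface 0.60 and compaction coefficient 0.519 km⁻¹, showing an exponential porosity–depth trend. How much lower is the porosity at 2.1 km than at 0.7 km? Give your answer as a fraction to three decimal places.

φ(0.7) = 0.6·e^(−0.519×0.7) = 0.4172
φ(2.1) = 0.6·e^(−0.519×2.1) = 0.2018
Δφ = 0.4172 − 0.2018 = 0.2155

0.215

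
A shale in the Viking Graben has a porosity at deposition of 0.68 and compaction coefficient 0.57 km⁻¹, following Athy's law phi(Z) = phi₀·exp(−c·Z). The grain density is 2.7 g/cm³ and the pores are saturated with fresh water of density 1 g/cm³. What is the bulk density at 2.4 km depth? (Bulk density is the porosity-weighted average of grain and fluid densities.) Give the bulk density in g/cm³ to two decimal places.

Porosity at depth: phi = 0.68·exp(−0.57×2.4) = 0.68×0.2546 = 0.1731
Bulk density: ρ_b = (1−phi)ρ_g + phi·ρ_f = 0.8269×2.7 + 0.1731×1
       = 2.233 + 0.173 = 2.406 g/cm³

2.41 g/cm³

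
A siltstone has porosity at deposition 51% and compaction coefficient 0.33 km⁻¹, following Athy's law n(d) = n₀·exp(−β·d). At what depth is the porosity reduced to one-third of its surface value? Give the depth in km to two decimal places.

3.33 km

n/n₀ = 1/3 ⇒ exp(−β·d) = 1/3 ⇒ d = ln(3) / β
d = 1.0986 / 0.33 = 3.329 km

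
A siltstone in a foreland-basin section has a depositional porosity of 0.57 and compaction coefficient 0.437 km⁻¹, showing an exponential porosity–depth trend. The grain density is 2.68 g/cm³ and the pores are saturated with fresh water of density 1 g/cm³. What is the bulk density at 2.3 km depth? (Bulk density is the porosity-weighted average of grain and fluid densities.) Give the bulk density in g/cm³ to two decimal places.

2.33 g/cm³

Porosity at depth: n = 0.57·exp(−0.437×2.3) = 0.57×0.3660 = 0.2086
Bulk density: ρ_b = (1−n)ρ_g + n·ρ_f = 0.7914×2.68 + 0.2086×1
       = 2.121 + 0.209 = 2.330 g/cm³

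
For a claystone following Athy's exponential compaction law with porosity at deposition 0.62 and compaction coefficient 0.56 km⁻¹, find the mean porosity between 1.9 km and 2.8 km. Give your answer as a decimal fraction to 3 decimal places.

⟨phi⟩ = (1/(d₂−d₁)) ∫ phi₀ e^(−kd) dd = phi₀·(e^(−k·d₁) − e^(−k·d₂)) / (k·(d₂−d₁))
e^(−0.56×1.9) = 0.3451; e^(−0.56×2.8) = 0.2085
⟨phi⟩ = 0.62 × (0.3451 − 0.2085) / (0.56 × 0.9) = 0.62 × 0.2711 = 0.1681

0.168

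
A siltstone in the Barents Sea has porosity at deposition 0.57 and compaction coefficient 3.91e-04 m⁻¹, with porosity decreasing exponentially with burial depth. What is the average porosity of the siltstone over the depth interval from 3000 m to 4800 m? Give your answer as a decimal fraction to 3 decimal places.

Working in km (1 km = 1000 m; c in km⁻¹ = c in m⁻¹ × 1000):
⟨phi⟩ = (1/(d₂−d₁)) ∫ phi₀ e^(−cd) dd = phi₀·(e^(−c·d₁) − e^(−c·d₂)) / (c·(d₂−d₁))
e^(−0.391×3) = 0.3094; e^(−0.391×4.8) = 0.1531
⟨phi⟩ = 0.57 × (0.3094 − 0.1531) / (0.391 × 1.8) = 0.57 × 0.2222 = 0.1266

0.127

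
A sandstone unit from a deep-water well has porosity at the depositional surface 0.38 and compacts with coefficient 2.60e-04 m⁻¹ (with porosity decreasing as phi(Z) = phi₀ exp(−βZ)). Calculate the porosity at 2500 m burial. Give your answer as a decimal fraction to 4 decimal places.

Working in km (1 km = 1000 m; β in km⁻¹ = β in m⁻¹ × 1000):
phi = phi₀·exp(−β·Z) = 0.38 × exp(−0.26 × 2.5) = 0.38 × exp(−0.65)
  = 0.38 × 0.5220 = 0.1984

0.1984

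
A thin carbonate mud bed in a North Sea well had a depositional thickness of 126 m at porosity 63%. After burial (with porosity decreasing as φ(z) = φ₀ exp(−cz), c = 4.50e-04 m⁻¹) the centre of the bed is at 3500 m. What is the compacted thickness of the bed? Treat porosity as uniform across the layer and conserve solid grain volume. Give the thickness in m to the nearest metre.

Working in km (1 km = 1000 m; c in km⁻¹ = c in m⁻¹ × 1000):
Porosity at 3.5 km: φ = 0.63·exp(−0.45×3.5) = 0.1304
Solid-volume conservation: h(1−φ) = h₀(1−φ₀) ⇒ h = h₀·(1−φ₀)/(1−φ)
h = 0.126 × (1 − 0.63)/(1 − 0.1304) = 0.126 × 0.4255 = 0.0536 km

54 m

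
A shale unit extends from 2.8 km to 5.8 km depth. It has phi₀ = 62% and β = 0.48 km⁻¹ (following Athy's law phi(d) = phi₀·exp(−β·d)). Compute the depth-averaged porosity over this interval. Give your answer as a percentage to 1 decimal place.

8.6%

⟨phi⟩ = (1/(d₂−d₁)) ∫ phi₀ e^(−βd) dd = phi₀·(e^(−β·d₁) − e^(−β·d₂)) / (β·(d₂−d₁))
e^(−0.48×2.8) = 0.2608; e^(−0.48×5.8) = 0.0618
⟨phi⟩ = 0.62 × (0.2608 − 0.0618) / (0.48 × 3) = 0.62 × 0.1382 = 0.0857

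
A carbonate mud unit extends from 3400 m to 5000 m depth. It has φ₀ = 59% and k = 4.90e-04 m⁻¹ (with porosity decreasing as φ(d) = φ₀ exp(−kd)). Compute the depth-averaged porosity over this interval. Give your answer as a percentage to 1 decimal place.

Working in km (1 km = 1000 m; k in km⁻¹ = k in m⁻¹ × 1000):
⟨φ⟩ = (1/(d₂−d₁)) ∫ φ₀ e^(−kd) dd = φ₀·(e^(−k·d₁) − e^(−k·d₂)) / (k·(d₂−d₁))
e^(−0.49×3.4) = 0.1890; e^(−0.49×5) = 0.0863
⟨φ⟩ = 0.59 × (0.1890 − 0.0863) / (0.49 × 1.6) = 0.59 × 0.1310 = 0.0773

7.7%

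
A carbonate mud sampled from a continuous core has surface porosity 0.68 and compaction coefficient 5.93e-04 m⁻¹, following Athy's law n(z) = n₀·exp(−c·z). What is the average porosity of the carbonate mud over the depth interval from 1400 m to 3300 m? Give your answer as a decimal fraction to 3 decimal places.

Working in km (1 km = 1000 m; c in km⁻¹ = c in m⁻¹ × 1000):
⟨n⟩ = (1/(z₂−z₁)) ∫ n₀ e^(−cz) dz = n₀·(e^(−c·z₁) − e^(−c·z₂)) / (c·(z₂−z₁))
e^(−0.593×1.4) = 0.4360; e^(−0.593×3.3) = 0.1413
⟨n⟩ = 0.68 × (0.4360 − 0.1413) / (0.593 × 1.9) = 0.68 × 0.2615 = 0.1778

0.178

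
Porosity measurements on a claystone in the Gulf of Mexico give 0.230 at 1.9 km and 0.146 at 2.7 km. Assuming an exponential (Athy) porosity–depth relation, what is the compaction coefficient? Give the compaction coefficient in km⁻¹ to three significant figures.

0.568 km⁻¹

Athy: phi(z) = phi₀ e^(−cz) ⇒ phi₁/phi₂ = e^{c(z₂−z₁)} ⇒ c = ln(phi₁/phi₂)/(z₂−z₁)
c = ln(0.23/0.146) / (2.7 − 1.9) = ln(1.575) / 0.8 = 0.4545 / 0.8 = 0.5681 km⁻¹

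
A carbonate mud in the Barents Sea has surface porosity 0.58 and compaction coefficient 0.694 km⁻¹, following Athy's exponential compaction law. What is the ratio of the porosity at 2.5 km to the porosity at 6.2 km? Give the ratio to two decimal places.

13.04

phi(d₁)/phi(d₂) = e^(−β·d₁)/e^(−β·d₂) = e^{β(d₂−d₁)}
= exp(0.694 × 3.7) = exp(2.568) = 13.0371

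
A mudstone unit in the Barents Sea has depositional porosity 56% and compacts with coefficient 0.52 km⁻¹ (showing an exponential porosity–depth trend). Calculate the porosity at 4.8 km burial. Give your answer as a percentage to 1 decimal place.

φ = φ₀·exp(−c·Z) = 0.56 × exp(−0.52 × 4.8) = 0.56 × exp(−2.496)
  = 0.56 × 0.0824 = 0.0462

4.6%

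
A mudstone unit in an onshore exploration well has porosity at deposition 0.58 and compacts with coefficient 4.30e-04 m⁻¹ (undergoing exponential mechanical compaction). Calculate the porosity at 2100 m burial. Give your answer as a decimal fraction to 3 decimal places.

0.235

Working in km (1 km = 1000 m; k in km⁻¹ = k in m⁻¹ × 1000):
phi = phi₀·exp(−k·d) = 0.58 × exp(−0.43 × 2.1) = 0.58 × exp(−0.903)
  = 0.58 × 0.4054 = 0.2351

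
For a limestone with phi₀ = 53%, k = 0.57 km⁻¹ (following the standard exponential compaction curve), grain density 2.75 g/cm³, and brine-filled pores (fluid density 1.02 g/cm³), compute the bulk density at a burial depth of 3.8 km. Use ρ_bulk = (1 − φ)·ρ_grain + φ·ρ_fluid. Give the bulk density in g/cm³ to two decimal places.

Porosity at depth: phi = 0.53·exp(−0.57×3.8) = 0.53×0.1146 = 0.0608
Bulk density: ρ_b = (1−phi)ρ_g + phi·ρ_f = 0.9392×2.75 + 0.0608×1.02
       = 2.583 + 0.062 = 2.645 g/cm³

2.64 g/cm³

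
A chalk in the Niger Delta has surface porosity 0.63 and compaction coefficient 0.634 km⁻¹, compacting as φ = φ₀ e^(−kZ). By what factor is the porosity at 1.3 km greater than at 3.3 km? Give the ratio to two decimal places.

3.55

φ(Z₁)/φ(Z₂) = e^(−k·Z₁)/e^(−k·Z₂) = e^{k(Z₂−Z₁)}
= exp(0.634 × 2) = exp(1.268) = 3.5537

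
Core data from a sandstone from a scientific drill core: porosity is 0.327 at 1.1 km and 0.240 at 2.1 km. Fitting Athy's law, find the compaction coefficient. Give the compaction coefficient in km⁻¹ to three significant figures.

0.309 km⁻¹

Athy: n(d) = n₀ e^(−kd) ⇒ n₁/n₂ = e^{k(d₂−d₁)} ⇒ k = ln(n₁/n₂)/(d₂−d₁)
k = ln(0.327/0.24) / (2.1 − 1.1) = ln(1.363) / 1 = 0.3093 / 1 = 0.3093 km⁻¹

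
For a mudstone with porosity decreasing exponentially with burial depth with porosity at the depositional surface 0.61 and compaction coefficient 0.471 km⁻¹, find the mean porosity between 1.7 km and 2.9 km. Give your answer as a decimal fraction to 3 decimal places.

⟨φ⟩ = (1/(Z₂−Z₁)) ∫ φ₀ e^(−cZ) dZ = φ₀·(e^(−c·Z₁) − e^(−c·Z₂)) / (c·(Z₂−Z₁))
e^(−0.471×1.7) = 0.4490; e^(−0.471×2.9) = 0.2552
⟨φ⟩ = 0.61 × (0.4490 − 0.2552) / (0.471 × 1.2) = 0.61 × 0.3430 = 0.2092

0.209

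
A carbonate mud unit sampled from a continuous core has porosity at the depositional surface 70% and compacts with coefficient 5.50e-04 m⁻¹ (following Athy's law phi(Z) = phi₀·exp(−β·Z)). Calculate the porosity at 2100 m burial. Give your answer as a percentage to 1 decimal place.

22.1%

Working in km (1 km = 1000 m; β in km⁻¹ = β in m⁻¹ × 1000):
phi = phi₀·exp(−β·Z) = 0.7 × exp(−0.55 × 2.1) = 0.7 × exp(−1.155)
  = 0.7 × 0.3151 = 0.2205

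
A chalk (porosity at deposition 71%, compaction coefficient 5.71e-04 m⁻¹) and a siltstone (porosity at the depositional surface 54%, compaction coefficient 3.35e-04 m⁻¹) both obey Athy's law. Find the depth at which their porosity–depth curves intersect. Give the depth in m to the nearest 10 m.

1160 m

Working in km (1 km = 1000 m; β in km⁻¹ = β in m⁻¹ × 1000):
Set φ₀ₐ e^(−βₐd) = φ₀ᵦ e^(−βᵦd) ⇒ ln(φ₀ₐ/φ₀ᵦ) = (βₐ − βᵦ)·d
d = ln(0.71/0.54) / (0.571 − 0.335) = 0.2737 / 0.236 = 1.160 km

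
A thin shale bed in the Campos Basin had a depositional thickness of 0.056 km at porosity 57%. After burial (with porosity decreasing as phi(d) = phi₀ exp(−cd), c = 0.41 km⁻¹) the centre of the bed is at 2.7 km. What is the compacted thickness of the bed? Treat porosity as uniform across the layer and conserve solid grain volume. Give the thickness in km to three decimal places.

Porosity at 2.7 km: phi = 0.57·exp(−0.41×2.7) = 0.1884
Solid-volume conservation: h(1−phi) = h₀(1−phi₀) ⇒ h = h₀·(1−phi₀)/(1−phi)
h = 0.056 × (1 − 0.57)/(1 − 0.1884) = 0.056 × 0.5298 = 0.0297 km

0.030 km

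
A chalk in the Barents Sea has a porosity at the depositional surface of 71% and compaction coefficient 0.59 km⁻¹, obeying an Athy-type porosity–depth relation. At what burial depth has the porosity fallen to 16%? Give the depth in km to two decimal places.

2.53 km

Invert Athy's law: Z = ln(φ₀/φ) / k
Z = ln(0.71/0.16) / 0.59 = ln(4.438) / 0.59 = 1.4901 / 0.59 = 2.526 km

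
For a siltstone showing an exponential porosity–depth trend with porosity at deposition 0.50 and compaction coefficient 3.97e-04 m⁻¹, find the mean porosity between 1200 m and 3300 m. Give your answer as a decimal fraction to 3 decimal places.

0.211

Working in km (1 km = 1000 m; β in km⁻¹ = β in m⁻¹ × 1000):
⟨φ⟩ = (1/(d₂−d₁)) ∫ φ₀ e^(−βd) dd = φ₀·(e^(−β·d₁) − e^(−β·d₂)) / (β·(d₂−d₁))
e^(−0.397×1.2) = 0.6210; e^(−0.397×3.3) = 0.2698
⟨φ⟩ = 0.5 × (0.6210 − 0.2698) / (0.397 × 2.1) = 0.5 × 0.4213 = 0.2106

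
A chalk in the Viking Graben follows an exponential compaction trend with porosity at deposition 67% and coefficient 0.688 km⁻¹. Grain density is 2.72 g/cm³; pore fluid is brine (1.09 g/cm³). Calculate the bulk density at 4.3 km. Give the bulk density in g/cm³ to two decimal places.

Porosity at depth: n = 0.67·exp(−0.688×4.3) = 0.67×0.0519 = 0.0348
Bulk density: ρ_b = (1−n)ρ_g + n·ρ_f = 0.9652×2.72 + 0.0348×1.09
       = 2.625 + 0.038 = 2.663 g/cm³

2.66 g/cm³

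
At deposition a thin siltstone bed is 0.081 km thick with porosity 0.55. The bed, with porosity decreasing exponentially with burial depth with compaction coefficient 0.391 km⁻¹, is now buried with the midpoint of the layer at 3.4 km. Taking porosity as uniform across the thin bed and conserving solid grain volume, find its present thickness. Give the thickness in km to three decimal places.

Porosity at 3.4 km: phi = 0.55·exp(−0.391×3.4) = 0.1455
Solid-volume conservation: h(1−phi) = h₀(1−phi₀) ⇒ h = h₀·(1−phi₀)/(1−phi)
h = 0.081 × (1 − 0.55)/(1 − 0.1455) = 0.081 × 0.5267 = 0.0427 km

0.043 km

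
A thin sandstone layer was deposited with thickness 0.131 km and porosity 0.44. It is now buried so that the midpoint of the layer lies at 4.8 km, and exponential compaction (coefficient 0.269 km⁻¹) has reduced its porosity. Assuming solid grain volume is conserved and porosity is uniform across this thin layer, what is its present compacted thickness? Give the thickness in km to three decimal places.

0.083 km

Porosity at 4.8 km: φ = 0.44·exp(−0.269×4.8) = 0.1210
Solid-volume conservation: h(1−φ) = h₀(1−φ₀) ⇒ h = h₀·(1−φ₀)/(1−φ)
h = 0.131 × (1 − 0.44)/(1 − 0.1210) = 0.131 × 0.6371 = 0.0835 km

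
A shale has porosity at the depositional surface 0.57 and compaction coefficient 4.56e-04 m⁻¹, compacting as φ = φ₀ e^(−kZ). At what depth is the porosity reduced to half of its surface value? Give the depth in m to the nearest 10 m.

1520 m

Working in km (1 km = 1000 m; k in km⁻¹ = k in m⁻¹ × 1000):
φ/φ₀ = 1/2 ⇒ exp(−k·Z) = 1/2 ⇒ Z = ln(2) / k
Z = 0.6931 / 0.456 = 1.520 km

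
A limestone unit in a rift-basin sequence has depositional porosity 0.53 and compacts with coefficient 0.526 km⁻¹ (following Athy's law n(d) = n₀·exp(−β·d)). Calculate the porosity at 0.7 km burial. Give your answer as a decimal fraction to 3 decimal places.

n = n₀·exp(−β·d) = 0.53 × exp(−0.526 × 0.7) = 0.53 × exp(−0.3682)
  = 0.53 × 0.6920 = 0.3667

0.367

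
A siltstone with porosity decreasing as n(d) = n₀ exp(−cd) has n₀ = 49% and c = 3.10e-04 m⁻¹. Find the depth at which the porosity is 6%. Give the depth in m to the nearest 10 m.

Working in km (1 km = 1000 m; c in km⁻¹ = c in m⁻¹ × 1000):
Invert Athy's law: d = ln(n₀/n) / c
d = ln(0.49/0.06) / 0.31 = ln(8.167) / 0.31 = 2.1001 / 0.31 = 6.774 km

6770 m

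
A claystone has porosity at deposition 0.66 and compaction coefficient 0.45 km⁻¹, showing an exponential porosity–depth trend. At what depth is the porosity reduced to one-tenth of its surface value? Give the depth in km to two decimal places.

φ/φ₀ = 1/10 ⇒ exp(−k·d) = 1/10 ⇒ d = ln(10) / k
d = 2.3026 / 0.45 = 5.117 km

5.12 km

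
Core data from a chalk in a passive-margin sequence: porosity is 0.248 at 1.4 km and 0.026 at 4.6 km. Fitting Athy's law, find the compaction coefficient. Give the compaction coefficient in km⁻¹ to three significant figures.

Athy: φ(z) = φ₀ e^(−βz) ⇒ φ₁/φ₂ = e^{β(z₂−z₁)} ⇒ β = ln(φ₁/φ₂)/(z₂−z₁)
β = ln(0.248/0.026) / (4.6 − 1.4) = ln(9.538) / 3.2 = 2.2553 / 3.2 = 0.7048 km⁻¹

0.705 km⁻¹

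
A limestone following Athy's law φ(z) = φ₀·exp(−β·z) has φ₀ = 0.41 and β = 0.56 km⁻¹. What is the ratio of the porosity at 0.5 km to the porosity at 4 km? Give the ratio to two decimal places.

φ(z₁)/φ(z₂) = e^(−β·z₁)/e^(−β·z₂) = e^{β(z₂−z₁)}
= exp(0.56 × 3.5) = exp(1.96) = 7.0993

7.10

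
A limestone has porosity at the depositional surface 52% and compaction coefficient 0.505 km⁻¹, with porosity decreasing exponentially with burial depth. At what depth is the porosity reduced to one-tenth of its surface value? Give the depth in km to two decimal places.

φ/φ₀ = 1/10 ⇒ exp(−k·d) = 1/10 ⇒ d = ln(10) / k
d = 2.3026 / 0.505 = 4.560 km

4.56 km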